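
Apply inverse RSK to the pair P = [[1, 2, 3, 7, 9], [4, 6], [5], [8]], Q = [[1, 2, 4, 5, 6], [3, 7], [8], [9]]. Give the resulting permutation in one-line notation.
Reverse the RSK construction: for i from n down to 1, find the cell of Q containing i, remove the entry at that cell from P, and reverse-bump it up through P; the value ejected from row 1 is w(i).

Step i=9: Q has 9 at row 4, column 1; remove 8 from row 4 of P and reverse-bump: 8 enters row 3 and ejects 5; 5 enters row 2 and ejects 4; 4 enters row 1 and ejects 3. So w(9) = 3. P is now [[1, 2, 4, 7, 9], [5, 6], [8]].
Step i=8: Q has 8 at row 3, column 1; remove 8 from row 3 of P and reverse-bump: 8 enters row 2 and ejects 6; 6 enters row 1 and ejects 4. So w(8) = 4. P is now [[1, 2, 6, 7, 9], [5, 8]].
Step i=7: Q has 7 at row 2, column 2; remove 8 from row 2 of P and reverse-bump: 8 enters row 1 and ejects 7. So w(7) = 7. P is now [[1, 2, 6, 8, 9], [5]].
Step i=6: Q has 6 at row 1, column 5; remove that cell from P, ejecting 9. So w(6) = 9. P is now [[1, 2, 6, 8], [5]].
Step i=5: Q has 5 at row 1, column 4; remove that cell from P, ejecting 8. So w(5) = 8. P is now [[1, 2, 6], [5]].
Step i=4: Q has 4 at row 1, column 3; remove that cell from P, ejecting 6. So w(4) = 6. P is now [[1, 2], [5]].
Step i=3: Q has 3 at row 2, column 1; remove 5 from row 2 of P and reverse-bump: 5 enters row 1 and ejects 2. So w(3) = 2. P is now [[1, 5]].
Step i=2: Q has 2 at row 1, column 2; remove that cell from P, ejecting 5. So w(2) = 5. P is now [[1]].
Step i=1: Q has 1 at row 1, column 1; remove that cell from P, ejecting 1. So w(1) = 1. P is now [].

So w = 1 5 2 6 8 9 7 4 3.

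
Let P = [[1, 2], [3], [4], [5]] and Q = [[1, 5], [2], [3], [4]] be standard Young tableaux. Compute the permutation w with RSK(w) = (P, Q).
5 4 3 1 2

Reverse the RSK construction: for i from n down to 1, find the cell of Q containing i, remove the entry at that cell from P, and reverse-bump it up through P; the value ejected from row 1 is w(i).

Step i=5: Q has 5 at row 1, column 2; remove that cell from P, ejecting 2. So w(5) = 2. P is now [[1], [3], [4], [5]].
Step i=4: Q has 4 at row 4, column 1; remove 5 from row 4 of P and reverse-bump: 5 enters row 3 and ejects 4; 4 enters row 2 and ejects 3; 3 enters row 1 and ejects 1. So w(4) = 1. P is now [[3], [4], [5]].
Step i=3: Q has 3 at row 3, column 1; remove 5 from row 3 of P and reverse-bump: 5 enters row 2 and ejects 4; 4 enters row 1 and ejects 3. So w(3) = 3. P is now [[4], [5]].
Step i=2: Q has 2 at row 2, column 1; remove 5 from row 2 of P and reverse-bump: 5 enters row 1 and ejects 4. So w(2) = 4. P is now [[5]].
Step i=1: Q has 1 at row 1, column 1; remove that cell from P, ejecting 5. So w(1) = 5. P is now [].

So w = 5 4 3 1 2.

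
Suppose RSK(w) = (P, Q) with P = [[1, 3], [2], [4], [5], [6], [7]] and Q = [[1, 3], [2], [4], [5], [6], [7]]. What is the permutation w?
7 2 6 5 4 3 1

Reverse the RSK construction: for i from n down to 1, find the cell of Q containing i, remove the entry at that cell from P, and reverse-bump it up through P; the value ejected from row 1 is w(i).

Step i=7: Q has 7 at row 6, column 1; remove 7 from row 6 of P and reverse-bump: 7 enters row 5 and ejects 6; 6 enters row 4 and ejects 5; 5 enters row 3 and ejects 4; 4 enters row 2 and ejects 2; 2 enters row 1 and ejects 1. So w(7) = 1. P is now [[2, 3], [4], [5], [6], [7]].
Step i=6: Q has 6 at row 5, column 1; remove 7 from row 5 of P and reverse-bump: 7 enters row 4 and ejects 6; 6 enters row 3 and ejects 5; 5 enters row 2 and ejects 4; 4 enters row 1 and ejects 3. So w(6) = 3. P is now [[2, 4], [5], [6], [7]].
Step i=5: Q has 5 at row 4, column 1; remove 7 from row 4 of P and reverse-bump: 7 enters row 3 and ejects 6; 6 enters row 2 and ejects 5; 5 enters row 1 and ejects 4. So w(5) = 4. P is now [[2, 5], [6], [7]].
Step i=4: Q has 4 at row 3, column 1; remove 7 from row 3 of P and reverse-bump: 7 enters row 2 and ejects 6; 6 enters row 1 and ejects 5. So w(4) = 5. P is now [[2, 6], [7]].
Step i=3: Q has 3 at row 1, column 2; remove that cell from P, ejecting 6. So w(3) = 6. P is now [[2], [7]].
Step i=2: Q has 2 at row 2, column 1; remove 7 from row 2 of P and reverse-bump: 7 enters row 1 and ejects 2. So w(2) = 2. P is now [[7]].
Step i=1: Q has 1 at row 1, column 1; remove that cell from P, ejecting 7. So w(1) = 7. P is now [].

So w = 7 2 6 5 4 3 1.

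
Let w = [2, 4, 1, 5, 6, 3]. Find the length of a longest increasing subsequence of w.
4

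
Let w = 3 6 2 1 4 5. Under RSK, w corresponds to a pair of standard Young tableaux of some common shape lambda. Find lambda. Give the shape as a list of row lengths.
Row-insert each entry into an empty tableau.

After inserting 3: P = [[3]].
After inserting 6: P = [[3, 6]].
After inserting 2: P = [[2, 6], [3]].
After inserting 1: P = [[1, 6], [2], [3]].
After inserting 4: P = [[1, 4], [2, 6], [3]].
After inserting 5: P = [[1, 4, 5], [2, 6], [3]].

The final insertion tableau P = [[1, 4, 5], [2, 6], [3]] has shape [3, 2, 1].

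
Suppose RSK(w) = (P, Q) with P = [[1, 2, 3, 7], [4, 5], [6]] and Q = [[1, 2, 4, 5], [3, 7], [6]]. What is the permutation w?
1 6 4 5 7 2 3

Reverse the RSK construction: for i from n down to 1, find the cell of Q containing i, remove the entry at that cell from P, and reverse-bump it up through P; the value ejected from row 1 is w(i).

Step i=7: Q has 7 at row 2, column 2; remove 5 from row 2 of P and reverse-bump: 5 enters row 1 and ejects 3. So w(7) = 3. P is now [[1, 2, 5, 7], [4], [6]].
Step i=6: Q has 6 at row 3, column 1; remove 6 from row 3 of P and reverse-bump: 6 enters row 2 and ejects 4; 4 enters row 1 and ejects 2. So w(6) = 2. P is now [[1, 4, 5, 7], [6]].
Step i=5: Q has 5 at row 1, column 4; remove that cell from P, ejecting 7. So w(5) = 7. P is now [[1, 4, 5], [6]].
Step i=4: Q has 4 at row 1, column 3; remove that cell from P, ejecting 5. So w(4) = 5. P is now [[1, 4], [6]].
Step i=3: Q has 3 at row 2, column 1; remove 6 from row 2 of P and reverse-bump: 6 enters row 1 and ejects 4. So w(3) = 4. P is now [[1, 6]].
Step i=2: Q has 2 at row 1, column 2; remove that cell from P, ejecting 6. So w(2) = 6. P is now [[1]].
Step i=1: Q has 1 at row 1, column 1; remove that cell from P, ejecting 1. So w(1) = 1. P is now [].

So w = 1 6 4 5 7 2 3.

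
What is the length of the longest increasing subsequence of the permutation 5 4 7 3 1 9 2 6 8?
4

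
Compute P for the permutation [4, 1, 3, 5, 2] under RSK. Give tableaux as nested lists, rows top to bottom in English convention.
After inserting 4: P = [[4]].
After inserting 1: P = [[1], [4]].
After inserting 3: P = [[1, 3], [4]].
After inserting 5: P = [[1, 3, 5], [4]].
After inserting 2: P = [[1, 2, 5], [3], [4]].

So P = [[1, 2, 5], [3], [4]].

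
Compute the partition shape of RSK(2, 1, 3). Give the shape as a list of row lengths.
Row-insert each entry into an empty tableau.

After inserting 2: P = [[2]].
After inserting 1: P = [[1], [2]].
After inserting 3: P = [[1, 3], [2]].

The final insertion tableau P = [[1, 3], [2]] has shape [2, 1].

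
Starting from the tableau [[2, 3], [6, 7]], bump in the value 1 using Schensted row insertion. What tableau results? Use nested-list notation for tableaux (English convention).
In row 1, 1 replaces 2 (the leftmost entry greater than 1); 2 is bumped to row 2. In row 2, 2 replaces 6 (the leftmost entry greater than 2); 6 is bumped to row 3. 6 starts a new row 3. The new tableau is [[1, 3], [2, 7], [6]].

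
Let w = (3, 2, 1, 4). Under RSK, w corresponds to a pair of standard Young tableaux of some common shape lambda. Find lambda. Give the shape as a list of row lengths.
[2, 1, 1]

Row-insert each entry into an empty tableau.

After inserting 3: P = [[3]].
After inserting 2: P = [[2], [3]].
After inserting 1: P = [[1], [2], [3]].
After inserting 4: P = [[1, 4], [2], [3]].

The final insertion tableau P = [[1, 4], [2], [3]] has shape [2, 1, 1].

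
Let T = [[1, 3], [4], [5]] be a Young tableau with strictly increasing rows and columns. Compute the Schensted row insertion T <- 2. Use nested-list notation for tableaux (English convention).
In row 1, 2 replaces 3 (the leftmost entry greater than 2); 3 is bumped to row 2. In row 2, 3 replaces 4 (the leftmost entry greater than 3); 4 is bumped to row 3. In row 3, 4 replaces 5 (the leftmost entry greater than 4); 5 is bumped to row 4. 5 starts a new row 4. The new tableau is [[1, 2], [3], [4], [5]].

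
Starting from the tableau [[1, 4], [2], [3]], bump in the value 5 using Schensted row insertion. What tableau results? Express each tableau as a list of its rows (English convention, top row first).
5 is larger than every entry of row 1, so it is appended to row 1. The new tableau is [[1, 4, 5], [2], [3]].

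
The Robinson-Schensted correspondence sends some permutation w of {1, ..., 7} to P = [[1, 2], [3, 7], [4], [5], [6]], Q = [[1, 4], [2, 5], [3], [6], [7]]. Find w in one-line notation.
Reverse the RSK construction: for i from n down to 1, find the cell of Q containing i, remove the entry at that cell from P, and reverse-bump it up through P; the value ejected from row 1 is w(i).

Step i=7: Q has 7 at row 5, column 1; remove 6 from row 5 of P and reverse-bump: 6 enters row 4 and ejects 5; 5 enters row 3 and ejects 4; 4 enters row 2 and ejects 3; 3 enters row 1 and ejects 2. So w(7) = 2. P is now [[1, 3], [4, 7], [5], [6]].
Step i=6: Q has 6 at row 4, column 1; remove 6 from row 4 of P and reverse-bump: 6 enters row 3 and ejects 5; 5 enters row 2 and ejects 4; 4 enters row 1 and ejects 3. So w(6) = 3. P is now [[1, 4], [5, 7], [6]].
Step i=5: Q has 5 at row 2, column 2; remove 7 from row 2 of P and reverse-bump: 7 enters row 1 and ejects 4. So w(5) = 4. P is now [[1, 7], [5], [6]].
Step i=4: Q has 4 at row 1, column 2; remove that cell from P, ejecting 7. So w(4) = 7. P is now [[1], [5], [6]].
Step i=3: Q has 3 at row 3, column 1; remove 6 from row 3 of P and reverse-bump: 6 enters row 2 and ejects 5; 5 enters row 1 and ejects 1. So w(3) = 1. P is now [[5], [6]].
Step i=2: Q has 2 at row 2, column 1; remove 6 from row 2 of P and reverse-bump: 6 enters row 1 and ejects 5. So w(2) = 5. P is now [[6]].
Step i=1: Q has 1 at row 1, column 1; remove that cell from P, ejecting 6. So w(1) = 6. P is now [].

So w = 6 5 1 7 4 3 2.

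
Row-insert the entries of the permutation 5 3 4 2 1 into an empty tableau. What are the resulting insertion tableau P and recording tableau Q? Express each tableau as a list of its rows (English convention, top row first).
Insert each entry of the permutation into P by Schensted row insertion, recording in Q the position of each new cell.

Insert 5: appended to row 1. P = [[5]].
Insert 3: 3 bumps 5 from row 1; 5 starts row 2. P = [[3], [5]].
Insert 4: appended to row 1. P = [[3, 4], [5]].
Insert 2: 2 bumps 3 from row 1; 3 bumps 5 from row 2; 5 starts row 3. P = [[2, 4], [3], [5]].
Insert 1: 1 bumps 2 from row 1; 2 bumps 3 from row 2; 3 bumps 5 from row 3; 5 starts row 4. P = [[1, 4], [2], [3], [5]].

So P = [[1, 4], [2], [3], [5]], Q = [[1, 3], [2], [4], [5]].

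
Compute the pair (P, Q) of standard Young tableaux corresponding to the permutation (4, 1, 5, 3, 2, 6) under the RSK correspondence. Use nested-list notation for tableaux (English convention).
Insert each entry of the permutation into P by Schensted row insertion, recording in Q the position of each new cell.

Insert 4: appended to row 1. P = [[4]], Q = [[1]].
Insert 1: 1 bumps 4 from row 1; 4 starts row 2. P = [[1], [4]], Q = [[1], [2]].
Insert 5: appended to row 1. P = [[1, 5], [4]], Q = [[1, 3], [2]].
Insert 3: 3 bumps 5 from row 1; 5 appends to row 2. P = [[1, 3], [4, 5]], Q = [[1, 3], [2, 4]].
Insert 2: 2 bumps 3 from row 1; 3 bumps 4 from row 2; 4 starts row 3. P = [[1, 2], [3, 5], [4]], Q = [[1, 3], [2, 4], [5]].
Insert 6: appended to row 1. P = [[1, 2, 6], [3, 5], [4]], Q = [[1, 3, 6], [2, 4], [5]].

So P = [[1, 2, 6], [3, 5], [4]], Q = [[1, 3, 6], [2, 4], [5]].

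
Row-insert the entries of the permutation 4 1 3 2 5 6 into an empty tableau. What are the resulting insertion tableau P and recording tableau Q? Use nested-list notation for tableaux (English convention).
Insert each entry of the permutation into P by Schensted row insertion, recording in Q the position of each new cell.

Insert 4: appended to row 1. P = [[4]].
Insert 1: 1 bumps 4 from row 1; 4 starts row 2. P = [[1], [4]].
Insert 3: appended to row 1. P = [[1, 3], [4]].
Insert 2: 2 bumps 3 from row 1; 3 bumps 4 from row 2; 4 starts row 3. P = [[1, 2], [3], [4]].
Insert 5: appended to row 1. P = [[1, 2, 5], [3], [4]].
Insert 6: appended to row 1. P = [[1, 2, 5, 6], [3], [4]].

So P = [[1, 2, 5, 6], [3], [4]], Q = [[1, 3, 5, 6], [2], [4]].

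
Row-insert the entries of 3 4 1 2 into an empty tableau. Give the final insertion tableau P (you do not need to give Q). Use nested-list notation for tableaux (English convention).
Insert 3: appended to row 1. P = [[3]].
Insert 4: appended to row 1. P = [[3, 4]].
Insert 1: 1 bumps 3 from row 1; 3 starts row 2. P = [[1, 4], [3]].
Insert 2: 2 bumps 4 from row 1; 4 appends to row 2. P = [[1, 2], [3, 4]].

So P = [[1, 2], [3, 4]].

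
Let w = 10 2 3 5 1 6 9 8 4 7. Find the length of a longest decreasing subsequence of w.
4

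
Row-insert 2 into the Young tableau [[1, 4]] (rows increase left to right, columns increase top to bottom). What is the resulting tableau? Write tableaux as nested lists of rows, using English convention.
[[1, 2], [4]]

In row 1, 2 replaces 4 (the leftmost entry greater than 2); 4 is bumped to row 2. 4 starts a new row 2. The new tableau is [[1, 2], [4]].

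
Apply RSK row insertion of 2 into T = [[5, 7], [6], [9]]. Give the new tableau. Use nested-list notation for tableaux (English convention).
[[2, 7], [5], [6], [9]]

In row 1, 2 replaces 5 (the leftmost entry greater than 2); 5 is bumped to row 2. In row 2, 5 replaces 6 (the leftmost entry greater than 5); 6 is bumped to row 3. In row 3, 6 replaces 9 (the leftmost entry greater than 6); 9 is bumped to row 4. 9 starts a new row 4. The new tableau is [[2, 7], [5], [6], [9]].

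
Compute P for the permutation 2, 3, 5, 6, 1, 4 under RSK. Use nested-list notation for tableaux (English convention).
P = [[1, 3, 4, 6], [2, 5]]

After inserting 2: P = [[2]].
After inserting 3: P = [[2, 3]].
After inserting 5: P = [[2, 3, 5]].
After inserting 6: P = [[2, 3, 5, 6]].
After inserting 1: P = [[1, 3, 5, 6], [2]].
After inserting 4: P = [[1, 3, 4, 6], [2, 5]].

So P = [[1, 3, 4, 6], [2, 5]].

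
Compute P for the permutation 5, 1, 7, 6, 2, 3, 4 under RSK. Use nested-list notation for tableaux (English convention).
P = [[1, 2, 3, 4], [5, 6], [7]]

Insert 5: appended to row 1. P = [[5]].
Insert 1: 1 bumps 5 from row 1; 5 starts row 2. P = [[1], [5]].
Insert 7: appended to row 1. P = [[1, 7], [5]].
Insert 6: 6 bumps 7 from row 1; 7 appends to row 2. P = [[1, 6], [5, 7]].
Insert 2: 2 bumps 6 from row 1; 6 bumps 7 from row 2; 7 starts row 3. P = [[1, 2], [5, 6], [7]].
Insert 3: appended to row 1. P = [[1, 2, 3], [5, 6], [7]].
Insert 4: appended to row 1. P = [[1, 2, 3, 4], [5, 6], [7]].

So P = [[1, 2, 3, 4], [5, 6], [7]].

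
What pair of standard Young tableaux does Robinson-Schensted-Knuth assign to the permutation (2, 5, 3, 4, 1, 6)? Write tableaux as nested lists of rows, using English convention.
Insert each entry of the permutation into P by Schensted row insertion, recording in Q the position of each new cell.

Insert 2: appended to row 1. P = [[2]], Q = [[1]].
Insert 5: appended to row 1. P = [[2, 5]], Q = [[1, 2]].
Insert 3: 3 bumps 5 from row 1; 5 starts row 2. P = [[2, 3], [5]], Q = [[1, 2], [3]].
Insert 4: appended to row 1. P = [[2, 3, 4], [5]], Q = [[1, 2, 4], [3]].
Insert 1: 1 bumps 2 from row 1; 2 bumps 5 from row 2; 5 starts row 3. P = [[1, 3, 4], [2], [5]], Q = [[1, 2, 4], [3], [5]].
Insert 6: appended to row 1. P = [[1, 3, 4, 6], [2], [5]], Q = [[1, 2, 4, 6], [3], [5]].

So P = [[1, 3, 4, 6], [2], [5]], Q = [[1, 2, 4, 6], [3], [5]].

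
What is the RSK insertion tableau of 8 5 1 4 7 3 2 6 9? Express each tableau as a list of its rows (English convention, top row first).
Insert 8: appended to row 1. P = [[8]].
Insert 5: 5 bumps 8 from row 1; 8 starts row 2. P = [[5], [8]].
Insert 1: 1 bumps 5 from row 1; 5 bumps 8 from row 2; 8 starts row 3. P = [[1], [5], [8]].
Insert 4: appended to row 1. P = [[1, 4], [5], [8]].
Insert 7: appended to row 1. P = [[1, 4, 7], [5], [8]].
Insert 3: 3 bumps 4 from row 1; 4 bumps 5 from row 2; 5 bumps 8 from row 3; 8 starts row 4. P = [[1, 3, 7], [4], [5], [8]].
Insert 2: 2 bumps 3 from row 1; 3 bumps 4 from row 2; 4 bumps 5 from row 3; 5 bumps 8 from row 4; 8 starts row 5. P = [[1, 2, 7], [3], [4], [5], [8]].
Insert 6: 6 bumps 7 from row 1; 7 appends to row 2. P = [[1, 2, 6], [3, 7], [4], [5], [8]].
Insert 9: appended to row 1. P = [[1, 2, 6, 9], [3, 7], [4], [5], [8]].

So P = [[1, 2, 6, 9], [3, 7], [4], [5], [8]].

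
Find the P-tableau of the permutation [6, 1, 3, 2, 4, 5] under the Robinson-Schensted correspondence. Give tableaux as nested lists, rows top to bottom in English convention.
Insert 6: appended to row 1. P = [[6]].
Insert 1: 1 bumps 6 from row 1; 6 starts row 2. P = [[1], [6]].
Insert 3: appended to row 1. P = [[1, 3], [6]].
Insert 2: 2 bumps 3 from row 1; 3 bumps 6 from row 2; 6 starts row 3. P = [[1, 2], [3], [6]].
Insert 4: appended to row 1. P = [[1, 2, 4], [3], [6]].
Insert 5: appended to row 1. P = [[1, 2, 4, 5], [3], [6]].

So P = [[1, 2, 4, 5], [3], [6]].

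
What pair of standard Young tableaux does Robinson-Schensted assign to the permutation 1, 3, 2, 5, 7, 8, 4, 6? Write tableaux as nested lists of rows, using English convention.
Insert each entry of the permutation into P by Schensted row insertion, recording in Q the position of each new cell.

Insert 1: appended to row 1. P = [[1]].
Insert 3: appended to row 1. P = [[1, 3]].
Insert 2: 2 bumps 3 from row 1; 3 starts row 2. P = [[1, 2], [3]].
Insert 5: appended to row 1. P = [[1, 2, 5], [3]].
Insert 7: appended to row 1. P = [[1, 2, 5, 7], [3]].
Insert 8: appended to row 1. P = [[1, 2, 5, 7, 8], [3]].
Insert 4: 4 bumps 5 from row 1; 5 appends to row 2. P = [[1, 2, 4, 7, 8], [3, 5]].
Insert 6: 6 bumps 7 from row 1; 7 appends to row 2. P = [[1, 2, 4, 6, 8], [3, 5, 7]].

So P = [[1, 2, 4, 6, 8], [3, 5, 7]], Q = [[1, 2, 4, 5, 6], [3, 7, 8]].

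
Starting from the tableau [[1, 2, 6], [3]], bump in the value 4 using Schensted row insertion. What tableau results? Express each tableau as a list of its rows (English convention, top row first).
In row 1, 4 replaces 6 (the leftmost entry greater than 4); 6 is bumped to row 2. 6 is appended to row 2. The new tableau is [[1, 2, 4], [3, 6]].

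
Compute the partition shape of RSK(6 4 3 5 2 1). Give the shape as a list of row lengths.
[2, 1, 1, 1, 1]

Row-insert each entry into an empty tableau.

After inserting 6: P = [[6]].
After inserting 4: P = [[4], [6]].
After inserting 3: P = [[3], [4], [6]].
After inserting 5: P = [[3, 5], [4], [6]].
After inserting 2: P = [[2, 5], [3], [4], [6]].
After inserting 1: P = [[1, 5], [2], [3], [4], [6]].

The final insertion tableau P = [[1, 5], [2], [3], [4], [6]] has shape [2, 1, 1, 1, 1].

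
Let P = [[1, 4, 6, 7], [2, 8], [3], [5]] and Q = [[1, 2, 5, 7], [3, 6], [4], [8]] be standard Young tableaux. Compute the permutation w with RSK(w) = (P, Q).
3 5 4 2 8 6 7 1

Reverse the RSK construction: for i from n down to 1, find the cell of Q containing i, remove the entry at that cell from P, and reverse-bump it up through P; the value ejected from row 1 is w(i).

Step i=8: Q has 8 at row 4, column 1; remove 5 from row 4 of P and reverse-bump: 5 enters row 3 and ejects 3; 3 enters row 2 and ejects 2; 2 enters row 1 and ejects 1. So w(8) = 1. P is now [[2, 4, 6, 7], [3, 8], [5]].
Step i=7: Q has 7 at row 1, column 4; remove that cell from P, ejecting 7. So w(7) = 7. P is now [[2, 4, 6], [3, 8], [5]].
Step i=6: Q has 6 at row 2, column 2; remove 8 from row 2 of P and reverse-bump: 8 enters row 1 and ejects 6. So w(6) = 6. P is now [[2, 4, 8], [3], [5]].
Step i=5: Q has 5 at row 1, column 3; remove that cell from P, ejecting 8. So w(5) = 8. P is now [[2, 4], [3], [5]].
Step i=4: Q has 4 at row 3, column 1; remove 5 from row 3 of P and reverse-bump: 5 enters row 2 and ejects 3; 3 enters row 1 and ejects 2. So w(4) = 2. P is now [[3, 4], [5]].
Step i=3: Q has 3 at row 2, column 1; remove 5 from row 2 of P and reverse-bump: 5 enters row 1 and ejects 4. So w(3) = 4. P is now [[3, 5]].
Step i=2: Q has 2 at row 1, column 2; remove that cell from P, ejecting 5. So w(2) = 5. P is now [[3]].
Step i=1: Q has 1 at row 1, column 1; remove that cell from P, ejecting 3. So w(1) = 3. P is now [].

So w = 3 5 4 2 8 6 7 1.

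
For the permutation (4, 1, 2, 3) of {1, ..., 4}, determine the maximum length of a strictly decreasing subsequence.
2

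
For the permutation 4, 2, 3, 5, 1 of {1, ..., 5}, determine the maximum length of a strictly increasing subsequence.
3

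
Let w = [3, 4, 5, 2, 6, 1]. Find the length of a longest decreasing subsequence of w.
3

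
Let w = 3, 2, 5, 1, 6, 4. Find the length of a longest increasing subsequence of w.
3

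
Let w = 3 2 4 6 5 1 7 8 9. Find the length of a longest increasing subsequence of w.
6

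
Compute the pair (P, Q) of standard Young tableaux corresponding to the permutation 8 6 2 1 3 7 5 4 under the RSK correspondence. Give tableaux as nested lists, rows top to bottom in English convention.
Insert each entry of the permutation into P by Schensted row insertion, recording in Q the position of each new cell.

Insert 8: appended to row 1. P = [[8]], Q = [[1]].
Insert 6: 6 bumps 8 from row 1; 8 starts row 2. P = [[6], [8]], Q = [[1], [2]].
Insert 2: 2 bumps 6 from row 1; 6 bumps 8 from row 2; 8 starts row 3. P = [[2], [6], [8]], Q = [[1], [2], [3]].
Insert 1: 1 bumps 2 from row 1; 2 bumps 6 from row 2; 6 bumps 8 from row 3; 8 starts row 4. P = [[1], [2], [6], [8]], Q = [[1], [2], [3], [4]].
Insert 3: appended to row 1. P = [[1, 3], [2], [6], [8]], Q = [[1, 5], [2], [3], [4]].
Insert 7: appended to row 1. P = [[1, 3, 7], [2], [6], [8]], Q = [[1, 5, 6], [2], [3], [4]].
Insert 5: 5 bumps 7 from row 1; 7 appends to row 2. P = [[1, 3, 5], [2, 7], [6], [8]], Q = [[1, 5, 6], [2, 7], [3], [4]].
Insert 4: 4 bumps 5 from row 1; 5 bumps 7 from row 2; 7 appends to row 3. P = [[1, 3, 4], [2, 5], [6, 7], [8]], Q = [[1, 5, 6], [2, 7], [3, 8], [4]].

So P = [[1, 3, 4], [2, 5], [6, 7], [8]], Q = [[1, 5, 6], [2, 7], [3, 8], [4]].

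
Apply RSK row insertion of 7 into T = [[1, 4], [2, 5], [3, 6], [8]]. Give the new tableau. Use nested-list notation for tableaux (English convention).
[[1, 4, 7], [2, 5], [3, 6], [8]]

7 is larger than every entry of row 1, so it is appended to row 1. The new tableau is [[1, 4, 7], [2, 5], [3, 6], [8]].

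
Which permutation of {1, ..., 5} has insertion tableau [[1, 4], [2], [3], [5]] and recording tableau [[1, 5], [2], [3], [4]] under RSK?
5 3 2 1 4

Reverse the RSK construction: for i from n down to 1, find the cell of Q containing i, remove the entry at that cell from P, and reverse-bump it up through P; the value ejected from row 1 is w(i).

Step i=5: Q has 5 at row 1, column 2; remove that cell from P, ejecting 4. So w(5) = 4. P is now [[1], [2], [3], [5]].
Step i=4: Q has 4 at row 4, column 1; remove 5 from row 4 of P and reverse-bump: 5 enters row 3 and ejects 3; 3 enters row 2 and ejects 2; 2 enters row 1 and ejects 1. So w(4) = 1. P is now [[2], [3], [5]].
Step i=3: Q has 3 at row 3, column 1; remove 5 from row 3 of P and reverse-bump: 5 enters row 2 and ejects 3; 3 enters row 1 and ejects 2. So w(3) = 2. P is now [[3], [5]].
Step i=2: Q has 2 at row 2, column 1; remove 5 from row 2 of P and reverse-bump: 5 enters row 1 and ejects 3. So w(2) = 3. P is now [[5]].
Step i=1: Q has 1 at row 1, column 1; remove that cell from P, ejecting 5. So w(1) = 5. P is now [].

So w = 5 3 2 1 4.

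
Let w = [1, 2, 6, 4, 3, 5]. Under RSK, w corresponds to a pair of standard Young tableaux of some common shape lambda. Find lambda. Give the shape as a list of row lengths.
Row-insert each entry into an empty tableau.

After inserting 1: P = [[1]].
After inserting 2: P = [[1, 2]].
After inserting 6: P = [[1, 2, 6]].
After inserting 4: P = [[1, 2, 4], [6]].
After inserting 3: P = [[1, 2, 3], [4], [6]].
After inserting 5: P = [[1, 2, 3, 5], [4], [6]].

The final insertion tableau P = [[1, 2, 3, 5], [4], [6]] has shape [4, 1, 1].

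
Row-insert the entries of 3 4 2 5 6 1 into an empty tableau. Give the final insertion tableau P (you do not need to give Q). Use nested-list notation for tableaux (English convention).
After inserting 3: P = [[3]].
After inserting 4: P = [[3, 4]].
After inserting 2: P = [[2, 4], [3]].
After inserting 5: P = [[2, 4, 5], [3]].
After inserting 6: P = [[2, 4, 5, 6], [3]].
After inserting 1: P = [[1, 4, 5, 6], [2], [3]].

So P = [[1, 4, 5, 6], [2], [3]].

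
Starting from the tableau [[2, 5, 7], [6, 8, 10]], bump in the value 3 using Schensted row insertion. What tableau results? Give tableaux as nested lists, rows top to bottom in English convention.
[[2, 3, 7], [5, 8, 10], [6]]

In row 1, 3 replaces 5 (the leftmost entry greater than 3); 5 is bumped to row 2. In row 2, 5 replaces 6 (the leftmost entry greater than 5); 6 is bumped to row 3. 6 starts a new row 3. The new tableau is [[2, 3, 7], [5, 8, 10], [6]].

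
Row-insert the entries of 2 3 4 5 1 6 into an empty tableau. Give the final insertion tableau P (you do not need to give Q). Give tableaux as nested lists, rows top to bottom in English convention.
Insert 2: appended to row 1. P = [[2]].
Insert 3: appended to row 1. P = [[2, 3]].
Insert 4: appended to row 1. P = [[2, 3, 4]].
Insert 5: appended to row 1. P = [[2, 3, 4, 5]].
Insert 1: 1 bumps 2 from row 1; 2 starts row 2. P = [[1, 3, 4, 5], [2]].
Insert 6: appended to row 1. P = [[1, 3, 4, 5, 6], [2]].

So P = [[1, 3, 4, 5, 6], [2]].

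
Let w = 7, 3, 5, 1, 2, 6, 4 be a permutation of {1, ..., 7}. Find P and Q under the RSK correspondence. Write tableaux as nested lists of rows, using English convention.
Insert each entry of the permutation into P by Schensted row insertion, recording in Q the position of each new cell.

After inserting 7: P = [[7]].
After inserting 3: P = [[3], [7]].
After inserting 5: P = [[3, 5], [7]].
After inserting 1: P = [[1, 5], [3], [7]].
After inserting 2: P = [[1, 2], [3, 5], [7]].
After inserting 6: P = [[1, 2, 6], [3, 5], [7]].
After inserting 4: P = [[1, 2, 4], [3, 5, 6], [7]].

So P = [[1, 2, 4], [3, 5, 6], [7]], Q = [[1, 3, 6], [2, 5, 7], [4]].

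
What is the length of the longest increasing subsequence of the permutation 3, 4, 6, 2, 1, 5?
3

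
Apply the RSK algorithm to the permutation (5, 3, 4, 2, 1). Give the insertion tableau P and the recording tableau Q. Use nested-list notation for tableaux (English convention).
P = [[1, 4], [2], [3], [5]], Q = [[1, 3], [2], [4], [5]]

Insert each entry of the permutation into P by Schensted row insertion, recording in Q the position of each new cell.

Insert 5: appended to row 1. P = [[5]], Q = [[1]].
Insert 3: 3 bumps 5 from row 1; 5 starts row 2. P = [[3], [5]], Q = [[1], [2]].
Insert 4: appended to row 1. P = [[3, 4], [5]], Q = [[1, 3], [2]].
Insert 2: 2 bumps 3 from row 1; 3 bumps 5 from row 2; 5 starts row 3. P = [[2, 4], [3], [5]], Q = [[1, 3], [2], [4]].
Insert 1: 1 bumps 2 from row 1; 2 bumps 3 from row 2; 3 bumps 5 from row 3; 5 starts row 4. P = [[1, 4], [2], [3], [5]], Q = [[1, 3], [2], [4], [5]].

So P = [[1, 4], [2], [3], [5]], Q = [[1, 3], [2], [4], [5]].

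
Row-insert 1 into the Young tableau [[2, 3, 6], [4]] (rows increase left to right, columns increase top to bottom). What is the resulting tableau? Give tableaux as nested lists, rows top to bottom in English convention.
In row 1, 1 replaces 2 (the leftmost entry greater than 1); 2 is bumped to row 2. In row 2, 2 replaces 4 (the leftmost entry greater than 2); 4 is bumped to row 3. 4 starts a new row 3. The new tableau is [[1, 3, 6], [2], [4]].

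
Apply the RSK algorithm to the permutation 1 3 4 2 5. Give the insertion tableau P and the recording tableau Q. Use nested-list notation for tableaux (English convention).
P = [[1, 2, 4, 5], [3]], Q = [[1, 2, 3, 5], [4]]

Insert each entry of the permutation into P by Schensted row insertion, recording in Q the position of each new cell.

Insert 1: appended to row 1. P = [[1]], Q = [[1]].
Insert 3: appended to row 1. P = [[1, 3]], Q = [[1, 2]].
Insert 4: appended to row 1. P = [[1, 3, 4]], Q = [[1, 2, 3]].
Insert 2: 2 bumps 3 from row 1; 3 starts row 2. P = [[1, 2, 4], [3]], Q = [[1, 2, 3], [4]].
Insert 5: appended to row 1. P = [[1, 2, 4, 5], [3]], Q = [[1, 2, 3, 5], [4]].

So P = [[1, 2, 4, 5], [3]], Q = [[1, 2, 3, 5], [4]].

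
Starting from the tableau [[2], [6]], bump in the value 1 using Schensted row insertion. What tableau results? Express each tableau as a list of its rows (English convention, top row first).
In row 1, 1 replaces 2 (the leftmost entry greater than 1); 2 is bumped to row 2. In row 2, 2 replaces 6 (the leftmost entry greater than 2); 6 is bumped to row 3. 6 starts a new row 3. The new tableau is [[1], [2], [6]].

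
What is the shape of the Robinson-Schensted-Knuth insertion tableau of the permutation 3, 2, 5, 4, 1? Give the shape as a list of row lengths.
[2, 2, 1]

Row-insert each entry into an empty tableau.

After inserting 3: P = [[3]].
After inserting 2: P = [[2], [3]].
After inserting 5: P = [[2, 5], [3]].
After inserting 4: P = [[2, 4], [3, 5]].
After inserting 1: P = [[1, 4], [2, 5], [3]].

The final insertion tableau P = [[1, 4], [2, 5], [3]] has shape [2, 2, 1].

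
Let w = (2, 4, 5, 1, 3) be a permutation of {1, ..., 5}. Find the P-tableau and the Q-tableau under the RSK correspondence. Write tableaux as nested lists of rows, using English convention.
Insert each entry of the permutation into P by Schensted row insertion, recording in Q the position of each new cell.

Insert 2: appended to row 1. P = [[2]].
Insert 4: appended to row 1. P = [[2, 4]].
Insert 5: appended to row 1. P = [[2, 4, 5]].
Insert 1: 1 bumps 2 from row 1; 2 starts row 2. P = [[1, 4, 5], [2]].
Insert 3: 3 bumps 4 from row 1; 4 appends to row 2. P = [[1, 3, 5], [2, 4]].

So P = [[1, 3, 5], [2, 4]], Q = [[1, 2, 3], [4, 5]].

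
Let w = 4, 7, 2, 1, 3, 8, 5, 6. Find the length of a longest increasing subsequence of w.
4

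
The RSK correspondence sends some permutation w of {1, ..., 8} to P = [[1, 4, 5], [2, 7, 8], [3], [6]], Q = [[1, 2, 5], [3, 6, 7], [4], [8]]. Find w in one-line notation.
6 7 3 2 8 4 5 1

Reverse the RSK construction: for i from n down to 1, find the cell of Q containing i, remove the entry at that cell from P, and reverse-bump it up through P; the value ejected from row 1 is w(i).

Step i=8: Q has 8 at row 4, column 1; remove 6 from row 4 of P and reverse-bump: 6 enters row 3 and ejects 3; 3 enters row 2 and ejects 2; 2 enters row 1 and ejects 1. So w(8) = 1. P is now [[2, 4, 5], [3, 7, 8], [6]].
Step i=7: Q has 7 at row 2, column 3; remove 8 from row 2 of P and reverse-bump: 8 enters row 1 and ejects 5. So w(7) = 5. P is now [[2, 4, 8], [3, 7], [6]].
Step i=6: Q has 6 at row 2, column 2; remove 7 from row 2 of P and reverse-bump: 7 enters row 1 and ejects 4. So w(6) = 4. P is now [[2, 7, 8], [3], [6]].
Step i=5: Q has 5 at row 1, column 3; remove that cell from P, ejecting 8. So w(5) = 8. P is now [[2, 7], [3], [6]].
Step i=4: Q has 4 at row 3, column 1; remove 6 from row 3 of P and reverse-bump: 6 enters row 2 and ejects 3; 3 enters row 1 and ejects 2. So w(4) = 2. P is now [[3, 7], [6]].
Step i=3: Q has 3 at row 2, column 1; remove 6 from row 2 of P and reverse-bump: 6 enters row 1 and ejects 3. So w(3) = 3. P is now [[6, 7]].
Step i=2: Q has 2 at row 1, column 2; remove that cell from P, ejecting 7. So w(2) = 7. P is now [[6]].
Step i=1: Q has 1 at row 1, column 1; remove that cell from P, ejecting 6. So w(1) = 6. P is now [].

So w = 6 7 3 2 8 4 5 1.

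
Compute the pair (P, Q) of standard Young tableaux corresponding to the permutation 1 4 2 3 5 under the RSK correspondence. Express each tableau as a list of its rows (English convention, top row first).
Insert each entry of the permutation into P by Schensted row insertion, recording in Q the position of each new cell.

Insert 1: appended to row 1. P = [[1]].
Insert 4: appended to row 1. P = [[1, 4]].
Insert 2: 2 bumps 4 from row 1; 4 starts row 2. P = [[1, 2], [4]].
Insert 3: appended to row 1. P = [[1, 2, 3], [4]].
Insert 5: appended to row 1. P = [[1, 2, 3, 5], [4]].

So P = [[1, 2, 3, 5], [4]], Q = [[1, 2, 4, 5], [3]].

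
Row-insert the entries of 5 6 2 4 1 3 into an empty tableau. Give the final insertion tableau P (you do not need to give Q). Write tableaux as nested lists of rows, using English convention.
Insert 5: appended to row 1. P = [[5]].
Insert 6: appended to row 1. P = [[5, 6]].
Insert 2: 2 bumps 5 from row 1; 5 starts row 2. P = [[2, 6], [5]].
Insert 4: 4 bumps 6 from row 1; 6 appends to row 2. P = [[2, 4], [5, 6]].
Insert 1: 1 bumps 2 from row 1; 2 bumps 5 from row 2; 5 starts row 3. P = [[1, 4], [2, 6], [5]].
Insert 3: 3 bumps 4 from row 1; 4 bumps 6 from row 2; 6 appends to row 3. P = [[1, 3], [2, 4], [5, 6]].

So P = [[1, 3], [2, 4], [5, 6]].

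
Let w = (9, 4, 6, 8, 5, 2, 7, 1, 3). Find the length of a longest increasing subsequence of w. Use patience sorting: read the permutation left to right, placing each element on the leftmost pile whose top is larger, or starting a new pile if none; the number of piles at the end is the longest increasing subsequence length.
9: new pile. tops = [9]
4: onto pile 1 (replacing 9). tops = [4]
6: new pile. tops = [4, 6]
8: new pile. tops = [4, 6, 8]
5: onto pile 2 (replacing 6). tops = [4, 5, 8]
2: onto pile 1 (replacing 4). tops = [2, 5, 8]
7: onto pile 3 (replacing 8). tops = [2, 5, 7]
1: onto pile 1 (replacing 2). tops = [1, 5, 7]
3: onto pile 2 (replacing 5). tops = [1, 3, 7]

3 piles, so the longest increasing subsequence has length 3.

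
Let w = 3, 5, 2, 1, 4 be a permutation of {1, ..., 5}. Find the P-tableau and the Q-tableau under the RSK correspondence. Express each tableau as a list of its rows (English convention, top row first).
P = [[1, 4], [2, 5], [3]], Q = [[1, 2], [3, 5], [4]]

Insert each entry of the permutation into P by Schensted row insertion, recording in Q the position of each new cell.

Insert 3: appended to row 1. P = [[3]].
Insert 5: appended to row 1. P = [[3, 5]].
Insert 2: 2 bumps 3 from row 1; 3 starts row 2. P = [[2, 5], [3]].
Insert 1: 1 bumps 2 from row 1; 2 bumps 3 from row 2; 3 starts row 3. P = [[1, 5], [2], [3]].
Insert 4: 4 bumps 5 from row 1; 5 appends to row 2. P = [[1, 4], [2, 5], [3]].

So P = [[1, 4], [2, 5], [3]], Q = [[1, 2], [3, 5], [4]].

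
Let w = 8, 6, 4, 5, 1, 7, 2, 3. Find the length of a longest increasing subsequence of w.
3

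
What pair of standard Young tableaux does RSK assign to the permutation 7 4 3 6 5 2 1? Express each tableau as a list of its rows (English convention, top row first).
Insert each entry of the permutation into P by Schensted row insertion, recording in Q the position of each new cell.

After inserting 7: P = [[7]].
After inserting 4: P = [[4], [7]].
After inserting 3: P = [[3], [4], [7]].
After inserting 6: P = [[3, 6], [4], [7]].
After inserting 5: P = [[3, 5], [4, 6], [7]].
After inserting 2: P = [[2, 5], [3, 6], [4], [7]].
After inserting 1: P = [[1, 5], [2, 6], [3], [4], [7]].

So P = [[1, 5], [2, 6], [3], [4], [7]], Q = [[1, 4], [2, 5], [3], [6], [7]].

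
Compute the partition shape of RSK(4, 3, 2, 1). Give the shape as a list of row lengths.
[1, 1, 1, 1]

Row-insert each entry into an empty tableau.

After inserting 4: P = [[4]].
After inserting 3: P = [[3], [4]].
After inserting 2: P = [[2], [3], [4]].
After inserting 1: P = [[1], [2], [3], [4]].

The final insertion tableau P = [[1], [2], [3], [4]] has shape [1, 1, 1, 1].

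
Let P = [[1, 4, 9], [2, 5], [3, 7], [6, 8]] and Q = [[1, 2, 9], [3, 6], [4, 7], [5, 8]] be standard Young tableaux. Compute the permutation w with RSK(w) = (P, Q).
Reverse the RSK construction: for i from n down to 1, find the cell of Q containing i, remove the entry at that cell from P, and reverse-bump it up through P; the value ejected from row 1 is w(i).

Step i=9: Q has 9 at row 1, column 3; remove that cell from P, ejecting 9. So w(9) = 9. P is now [[1, 4], [2, 5], [3, 7], [6, 8]].
Step i=8: Q has 8 at row 4, column 2; remove 8 from row 4 of P and reverse-bump: 8 enters row 3 and ejects 7; 7 enters row 2 and ejects 5; 5 enters row 1 and ejects 4. So w(8) = 4. P is now [[1, 5], [2, 7], [3, 8], [6]].
Step i=7: Q has 7 at row 3, column 2; remove 8 from row 3 of P and reverse-bump: 8 enters row 2 and ejects 7; 7 enters row 1 and ejects 5. So w(7) = 5. P is now [[1, 7], [2, 8], [3], [6]].
Step i=6: Q has 6 at row 2, column 2; remove 8 from row 2 of P and reverse-bump: 8 enters row 1 and ejects 7. So w(6) = 7. P is now [[1, 8], [2], [3], [6]].
Step i=5: Q has 5 at row 4, column 1; remove 6 from row 4 of P and reverse-bump: 6 enters row 3 and ejects 3; 3 enters row 2 and ejects 2; 2 enters row 1 and ejects 1. So w(5) = 1. P is now [[2, 8], [3], [6]].
Step i=4: Q has 4 at row 3, column 1; remove 6 from row 3 of P and reverse-bump: 6 enters row 2 and ejects 3; 3 enters row 1 and ejects 2. So w(4) = 2. P is now [[3, 8], [6]].
Step i=3: Q has 3 at row 2, column 1; remove 6 from row 2 of P and reverse-bump: 6 enters row 1 and ejects 3. So w(3) = 3. P is now [[6, 8]].
Step i=2: Q has 2 at row 1, column 2; remove that cell from P, ejecting 8. So w(2) = 8. P is now [[6]].
Step i=1: Q has 1 at row 1, column 1; remove that cell from P, ejecting 6. So w(1) = 6. P is now [].

So w = 6 8 3 2 1 7 5 4 9.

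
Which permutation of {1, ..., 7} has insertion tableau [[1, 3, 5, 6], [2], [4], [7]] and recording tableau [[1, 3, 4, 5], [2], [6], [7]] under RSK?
Reverse the RSK construction: for i from n down to 1, find the cell of Q containing i, remove the entry at that cell from P, and reverse-bump it up through P; the value ejected from row 1 is w(i).

Step i=7: Q has 7 at row 4, column 1; remove 7 from row 4 of P and reverse-bump: 7 enters row 3 and ejects 4; 4 enters row 2 and ejects 2; 2 enters row 1 and ejects 1. So w(7) = 1. P is now [[2, 3, 5, 6], [4], [7]].
Step i=6: Q has 6 at row 3, column 1; remove 7 from row 3 of P and reverse-bump: 7 enters row 2 and ejects 4; 4 enters row 1 and ejects 3. So w(6) = 3. P is now [[2, 4, 5, 6], [7]].
Step i=5: Q has 5 at row 1, column 4; remove that cell from P, ejecting 6. So w(5) = 6. P is now [[2, 4, 5], [7]].
Step i=4: Q has 4 at row 1, column 3; remove that cell from P, ejecting 5. So w(4) = 5. P is now [[2, 4], [7]].
Step i=3: Q has 3 at row 1, column 2; remove that cell from P, ejecting 4. So w(3) = 4. P is now [[2], [7]].
Step i=2: Q has 2 at row 2, column 1; remove 7 from row 2 of P and reverse-bump: 7 enters row 1 and ejects 2. So w(2) = 2. P is now [[7]].
Step i=1: Q has 1 at row 1, column 1; remove that cell from P, ejecting 7. So w(1) = 7. P is now [].

So w = 7 2 4 5 6 3 1.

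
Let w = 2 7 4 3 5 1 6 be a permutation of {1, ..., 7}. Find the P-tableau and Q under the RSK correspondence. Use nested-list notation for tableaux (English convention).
P = [[1, 3, 5, 6], [2], [4], [7]], Q = [[1, 2, 5, 7], [3], [4], [6]]

Insert each entry of the permutation into P by Schensted row insertion, recording in Q the position of each new cell.

After inserting 2: P = [[2]].
After inserting 7: P = [[2, 7]].
After inserting 4: P = [[2, 4], [7]].
After inserting 3: P = [[2, 3], [4], [7]].
After inserting 5: P = [[2, 3, 5], [4], [7]].
After inserting 1: P = [[1, 3, 5], [2], [4], [7]].
After inserting 6: P = [[1, 3, 5, 6], [2], [4], [7]].

So P = [[1, 3, 5, 6], [2], [4], [7]], Q = [[1, 2, 5, 7], [3], [4], [6]].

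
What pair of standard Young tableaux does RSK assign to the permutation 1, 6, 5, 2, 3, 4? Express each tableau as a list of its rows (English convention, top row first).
Insert each entry of the permutation into P by Schensted row insertion, recording in Q the position of each new cell.

Insert 1: appended to row 1. P = [[1]].
Insert 6: appended to row 1. P = [[1, 6]].
Insert 5: 5 bumps 6 from row 1; 6 starts row 2. P = [[1, 5], [6]].
Insert 2: 2 bumps 5 from row 1; 5 bumps 6 from row 2; 6 starts row 3. P = [[1, 2], [5], [6]].
Insert 3: appended to row 1. P = [[1, 2, 3], [5], [6]].
Insert 4: appended to row 1. P = [[1, 2, 3, 4], [5], [6]].

So P = [[1, 2, 3, 4], [5], [6]], Q = [[1, 2, 5, 6], [3], [4]].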